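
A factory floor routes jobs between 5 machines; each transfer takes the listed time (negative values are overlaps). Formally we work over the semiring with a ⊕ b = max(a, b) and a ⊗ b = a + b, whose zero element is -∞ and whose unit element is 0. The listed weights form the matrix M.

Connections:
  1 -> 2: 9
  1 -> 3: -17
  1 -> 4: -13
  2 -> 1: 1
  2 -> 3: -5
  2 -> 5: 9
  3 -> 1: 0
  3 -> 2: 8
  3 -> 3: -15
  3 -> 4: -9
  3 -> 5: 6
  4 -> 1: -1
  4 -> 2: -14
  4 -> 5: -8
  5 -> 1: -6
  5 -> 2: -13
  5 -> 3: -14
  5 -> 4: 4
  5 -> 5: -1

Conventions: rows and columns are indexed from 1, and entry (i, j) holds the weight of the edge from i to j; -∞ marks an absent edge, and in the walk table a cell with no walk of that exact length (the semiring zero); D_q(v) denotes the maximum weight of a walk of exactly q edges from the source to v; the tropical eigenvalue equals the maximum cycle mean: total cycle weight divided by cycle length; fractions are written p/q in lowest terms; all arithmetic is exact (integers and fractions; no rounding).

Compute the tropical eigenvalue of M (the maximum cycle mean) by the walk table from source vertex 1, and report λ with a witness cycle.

q=0: [0, -∞, -∞, -∞, -∞]
q=1: [-∞, 9, -17, -13, -∞]
q=2: [10, -9, 4, -26, 18]
q=3: [12, 19, 4, 22, 17]
q=4: [21, 21, 14, 21, 28]
q=5: [22, 30, 16, 32, 30]
Optimal cycle mean attained by: cycle 1->2->5->4->1, total 9 + 9 + 4 + (-1), length 4.
Answer: λ = 21/4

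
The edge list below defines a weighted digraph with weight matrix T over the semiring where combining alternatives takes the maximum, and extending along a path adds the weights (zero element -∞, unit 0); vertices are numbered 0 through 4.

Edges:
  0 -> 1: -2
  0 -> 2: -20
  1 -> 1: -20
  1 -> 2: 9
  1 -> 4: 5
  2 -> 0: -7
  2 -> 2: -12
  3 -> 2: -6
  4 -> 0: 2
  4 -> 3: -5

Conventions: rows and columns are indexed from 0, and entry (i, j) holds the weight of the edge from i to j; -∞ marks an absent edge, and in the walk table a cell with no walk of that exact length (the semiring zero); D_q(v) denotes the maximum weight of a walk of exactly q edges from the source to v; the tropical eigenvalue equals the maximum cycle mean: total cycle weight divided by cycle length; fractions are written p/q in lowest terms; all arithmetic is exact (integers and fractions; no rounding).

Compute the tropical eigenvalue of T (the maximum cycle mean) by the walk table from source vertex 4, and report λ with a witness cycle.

q=0: [-∞, -∞, -∞, -∞, 0]
q=1: [2, -∞, -∞, -5, -∞]
q=2: [-∞, 0, -11, -∞, -∞]
q=3: [-18, -20, 9, -∞, 5]
q=4: [7, -20, -3, 0, -15]
q=5: [-10, 5, -6, -20, -15]
Optimal cycle mean attained by: cycle 0->1->4->0, total (-2) + 5 + 2, length 3.
Answer: λ = 5/3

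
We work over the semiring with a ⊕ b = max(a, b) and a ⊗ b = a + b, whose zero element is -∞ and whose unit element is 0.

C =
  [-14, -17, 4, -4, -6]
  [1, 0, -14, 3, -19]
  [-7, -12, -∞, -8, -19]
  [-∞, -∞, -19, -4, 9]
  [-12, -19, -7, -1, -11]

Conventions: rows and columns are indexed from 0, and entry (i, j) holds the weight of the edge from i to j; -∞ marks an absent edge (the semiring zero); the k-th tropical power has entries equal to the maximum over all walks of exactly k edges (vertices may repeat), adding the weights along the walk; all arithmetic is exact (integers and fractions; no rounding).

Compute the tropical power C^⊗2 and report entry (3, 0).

C^⊗2:
  [-3, -8, -10, -4, 5]
  [1, 0, 5, 3, 12]
  [-11, -12, -3, -9, 1]
  [-3, -10, 2, 8, 5]
  [-14, -19, -8, -5, 8]
Key observation: the optimum is the walk 3->4->0, with weight 9 + (-12) = -3.
Optimal value attained by: walk 3->4->0.
Answer: (C^⊗2)[3][0] = -3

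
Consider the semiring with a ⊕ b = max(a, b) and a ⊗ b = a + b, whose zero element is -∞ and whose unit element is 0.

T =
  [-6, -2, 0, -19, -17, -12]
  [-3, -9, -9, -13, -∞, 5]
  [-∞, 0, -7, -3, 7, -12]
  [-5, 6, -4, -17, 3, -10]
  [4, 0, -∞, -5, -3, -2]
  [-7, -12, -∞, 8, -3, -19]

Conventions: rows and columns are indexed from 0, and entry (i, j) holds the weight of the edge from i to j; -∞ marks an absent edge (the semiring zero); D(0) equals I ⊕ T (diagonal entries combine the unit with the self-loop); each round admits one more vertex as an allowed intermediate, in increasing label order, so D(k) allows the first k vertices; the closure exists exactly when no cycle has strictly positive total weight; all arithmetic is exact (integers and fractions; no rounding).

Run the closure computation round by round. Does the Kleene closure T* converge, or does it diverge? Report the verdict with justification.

D(0):
  [0, -2, 0, -19, -17, -12]
  [-3, 0, -9, -13, -∞, 5]
  [-∞, 0, 0, -3, 7, -12]
  [-5, 6, -4, 0, 3, -10]
  [4, 0, -∞, -5, 0, -2]
  [-7, -12, -∞, 8, -3, 0]
D(1):
  [0, -2, 0, -19, -17, -12]
  [-3, 0, -3, -13, -20, 5]
  [-∞, 0, 0, -3, 7, -12]
  [-5, 6, -4, 0, 3, -10]
  [4, 2, 4, -5, 0, -2]
  [-7, -9, -7, 8, -3, 0]
D(2):
  [0, -2, 0, -15, -17, 3]
  [-3, 0, -3, -13, -20, 5]
  [-3, 0, 0, -3, 7, 5]
  [3, 6, 3, 0, 3, 11]
  [4, 2, 4, -5, 0, 7]
  [-7, -9, -7, 8, -3, 0]
Detection: at round 3, diagonal entry (4, 4) turns strictly positive.
Key observation: the cycle 4->0->2->4 has total weight 4 + 0 + 7, which is strictly positive.
Answer: DIVERGES — positive cycle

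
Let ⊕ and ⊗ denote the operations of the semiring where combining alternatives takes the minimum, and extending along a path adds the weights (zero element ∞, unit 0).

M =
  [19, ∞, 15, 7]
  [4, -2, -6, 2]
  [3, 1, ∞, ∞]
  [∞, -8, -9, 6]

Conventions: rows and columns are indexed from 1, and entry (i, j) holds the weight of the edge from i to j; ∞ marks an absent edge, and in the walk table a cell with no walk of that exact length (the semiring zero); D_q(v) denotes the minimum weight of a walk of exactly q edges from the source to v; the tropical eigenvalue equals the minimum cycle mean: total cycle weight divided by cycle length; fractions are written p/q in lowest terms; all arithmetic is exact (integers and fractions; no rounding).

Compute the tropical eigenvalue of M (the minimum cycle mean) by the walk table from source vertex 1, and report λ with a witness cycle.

q=0: [0, ∞, ∞, ∞]
q=1: [19, ∞, 15, 7]
q=2: [18, -1, -2, 13]
q=3: [1, -3, -7, 1]
q=4: [-4, -7, -9, -1]
Optimal cycle mean attained by: cycle 2->4->2, total 2 + (-8), length 2.
Answer: λ = -3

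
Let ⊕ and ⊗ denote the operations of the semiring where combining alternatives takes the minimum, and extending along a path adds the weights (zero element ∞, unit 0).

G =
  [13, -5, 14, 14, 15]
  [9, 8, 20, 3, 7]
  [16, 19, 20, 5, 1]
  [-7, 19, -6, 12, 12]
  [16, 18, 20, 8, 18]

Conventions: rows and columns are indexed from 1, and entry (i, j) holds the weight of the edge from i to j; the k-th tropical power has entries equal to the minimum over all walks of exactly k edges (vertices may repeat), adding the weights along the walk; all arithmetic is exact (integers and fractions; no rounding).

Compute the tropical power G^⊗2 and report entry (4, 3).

G^⊗2:
  [4, 3, 8, -2, 2]
  [-4, 4, -3, 11, 15]
  [-2, 11, -1, 9, 17]
  [5, -12, 6, -1, -5]
  [1, 11, 2, 20, 20]
Key observation: the optimum is the walk 4->4->3, with weight 12 + (-6) = 6.
Optimal value attained by: walk 4->4->3.
Answer: (G^⊗2)[4][3] = 6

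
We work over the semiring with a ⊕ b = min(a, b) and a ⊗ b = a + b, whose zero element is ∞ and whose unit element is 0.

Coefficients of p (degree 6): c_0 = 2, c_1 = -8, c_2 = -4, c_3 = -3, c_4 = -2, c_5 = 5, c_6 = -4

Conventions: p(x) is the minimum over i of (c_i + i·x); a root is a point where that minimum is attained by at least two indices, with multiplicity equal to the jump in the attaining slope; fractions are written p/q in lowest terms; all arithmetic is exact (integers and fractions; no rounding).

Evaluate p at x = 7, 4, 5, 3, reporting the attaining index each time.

p(7) = min(2+0·7=2, -8+1·7=-1, -4+2·7=10, -3+3·7=18, -2+4·7=26, 5+5·7=40, -4+6·7=38) = -1 (attained by i=1)
p(4) = min(2+0·4=2, -8+1·4=-4, -4+2·4=4, -3+3·4=9, -2+4·4=14, 5+5·4=25, -4+6·4=20) = -4 (attained by i=1)
p(5) = min(2+0·5=2, -8+1·5=-3, -4+2·5=6, -3+3·5=12, -2+4·5=18, 5+5·5=30, -4+6·5=26) = -3 (attained by i=1)
p(3) = min(2+0·3=2, -8+1·3=-5, -4+2·3=2, -3+3·3=6, -2+4·3=10, 5+5·3=20, -4+6·3=14) = -5 (attained by i=1)
Answer: p(7) = -1; p(4) = -4; p(5) = -3; p(3) = -5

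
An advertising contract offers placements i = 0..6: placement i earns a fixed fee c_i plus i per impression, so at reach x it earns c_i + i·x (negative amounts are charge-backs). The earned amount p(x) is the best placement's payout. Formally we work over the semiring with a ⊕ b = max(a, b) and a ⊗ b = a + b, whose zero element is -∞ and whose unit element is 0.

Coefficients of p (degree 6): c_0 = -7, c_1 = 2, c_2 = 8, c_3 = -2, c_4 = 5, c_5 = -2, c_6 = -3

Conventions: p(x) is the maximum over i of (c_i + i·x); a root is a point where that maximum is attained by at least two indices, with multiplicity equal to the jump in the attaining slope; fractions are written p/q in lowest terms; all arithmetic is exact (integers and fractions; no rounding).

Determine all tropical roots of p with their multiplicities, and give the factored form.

hull edge (i=0, c=-7) to (i=1, c=2): slope 9, span 1
hull edge (i=1, c=2) to (i=2, c=8): slope 6, span 1
hull edge (i=2, c=8) to (i=4, c=5): slope -3/2, span 2
hull edge (i=4, c=5) to (i=6, c=-3): slope -4, span 2
Factored form: p(x) = -3 ⊗ (x ⊕ (-9)) ⊗ (x ⊕ (-6)) ⊗ (x ⊕ 3/2) ⊗ (x ⊕ 3/2) ⊗ (x ⊕ 4) ⊗ (x ⊕ 4)
Answer: roots = -9 (mult 1), -6 (mult 1), 3/2 (mult 2), 4 (mult 2)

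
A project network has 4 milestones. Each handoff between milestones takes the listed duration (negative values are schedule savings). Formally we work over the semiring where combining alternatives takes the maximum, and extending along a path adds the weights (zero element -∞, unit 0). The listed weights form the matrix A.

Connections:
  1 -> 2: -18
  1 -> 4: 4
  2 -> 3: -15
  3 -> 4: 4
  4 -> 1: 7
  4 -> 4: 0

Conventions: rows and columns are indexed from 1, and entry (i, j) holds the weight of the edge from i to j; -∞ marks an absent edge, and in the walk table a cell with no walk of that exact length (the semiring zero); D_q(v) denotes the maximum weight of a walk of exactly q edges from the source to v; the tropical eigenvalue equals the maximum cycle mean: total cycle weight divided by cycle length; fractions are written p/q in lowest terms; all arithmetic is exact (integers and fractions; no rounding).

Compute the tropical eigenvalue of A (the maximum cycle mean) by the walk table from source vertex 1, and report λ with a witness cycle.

q=0: [0, -∞, -∞, -∞]
q=1: [-∞, -18, -∞, 4]
q=2: [11, -∞, -33, 4]
q=3: [11, -7, -∞, 15]
q=4: [22, -7, -22, 15]
Optimal cycle mean attained by: cycle 1->4->1, total 4 + 7, length 2.
Answer: λ = 11/2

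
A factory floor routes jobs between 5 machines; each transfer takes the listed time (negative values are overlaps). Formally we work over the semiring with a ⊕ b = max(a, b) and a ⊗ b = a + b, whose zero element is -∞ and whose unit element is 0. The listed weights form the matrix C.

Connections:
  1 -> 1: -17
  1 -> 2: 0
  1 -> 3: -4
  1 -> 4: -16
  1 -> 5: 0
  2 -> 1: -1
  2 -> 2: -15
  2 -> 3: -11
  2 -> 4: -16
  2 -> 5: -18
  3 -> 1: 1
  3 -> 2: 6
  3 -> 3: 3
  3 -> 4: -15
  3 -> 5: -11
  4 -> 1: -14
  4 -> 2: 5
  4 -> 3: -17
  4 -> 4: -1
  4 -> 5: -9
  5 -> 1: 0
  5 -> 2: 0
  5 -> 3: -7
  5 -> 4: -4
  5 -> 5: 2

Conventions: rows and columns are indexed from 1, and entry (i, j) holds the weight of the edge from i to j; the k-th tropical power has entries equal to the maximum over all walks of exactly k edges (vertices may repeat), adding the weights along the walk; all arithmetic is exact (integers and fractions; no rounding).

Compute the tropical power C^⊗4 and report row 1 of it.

C^⊗2:
  [0, 2, -1, -4, 2]
  [-10, -1, -5, -17, -1]
  [5, 9, 6, -10, 1]
  [4, 4, -6, -2, -7]
  [2, 2, -4, -2, 4]
C^⊗3:
  [2, 5, 2, -2, 4]
  [-1, 1, -2, -5, 1]
  [8, 12, 9, -3, 5]
  [3, 4, 0, -3, 4]
  [4, 4, -1, 0, 6]
C^⊗4:
  [4, 8, 5, 0, 6]
  [1, 4, 1, -3, 3]
  [11, 15, 12, 1, 8]
  [4, 6, 3, 0, 6]
  [6, 6, 2, 2, 8]
Answer: row 1 of C^⊗4 = [4, 8, 5, 0, 6]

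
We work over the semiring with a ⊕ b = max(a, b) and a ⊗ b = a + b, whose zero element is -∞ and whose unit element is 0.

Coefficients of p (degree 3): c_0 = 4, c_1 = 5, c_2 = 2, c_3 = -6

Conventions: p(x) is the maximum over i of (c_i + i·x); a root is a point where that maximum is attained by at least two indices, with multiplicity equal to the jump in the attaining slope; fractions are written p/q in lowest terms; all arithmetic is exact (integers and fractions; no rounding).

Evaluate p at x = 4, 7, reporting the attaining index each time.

p(4) = max(4+0·4=4, 5+1·4=9, 2+2·4=10, -6+3·4=6) = 10 (attained by i=2)
p(7) = max(4+0·7=4, 5+1·7=12, 2+2·7=16, -6+3·7=15) = 16 (attained by i=2)
Answer: p(4) = 10; p(7) = 16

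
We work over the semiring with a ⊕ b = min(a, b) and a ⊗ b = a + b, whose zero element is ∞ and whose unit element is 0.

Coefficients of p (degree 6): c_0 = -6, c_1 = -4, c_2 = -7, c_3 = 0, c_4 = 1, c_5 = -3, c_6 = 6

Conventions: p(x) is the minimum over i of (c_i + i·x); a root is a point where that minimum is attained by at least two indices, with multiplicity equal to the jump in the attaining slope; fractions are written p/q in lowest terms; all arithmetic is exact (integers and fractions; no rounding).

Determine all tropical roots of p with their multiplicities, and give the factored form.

hull edge (i=0, c=-6) to (i=2, c=-7): slope -1/2, span 2
hull edge (i=2, c=-7) to (i=5, c=-3): slope 4/3, span 3
hull edge (i=5, c=-3) to (i=6, c=6): slope 9, span 1
Factored form: p(x) = 6 ⊗ (x ⊕ (-9)) ⊗ (x ⊕ (-4/3)) ⊗ (x ⊕ (-4/3)) ⊗ (x ⊕ (-4/3)) ⊗ (x ⊕ 1/2) ⊗ (x ⊕ 1/2)
Answer: roots = -9 (mult 1), -4/3 (mult 3), 1/2 (mult 2)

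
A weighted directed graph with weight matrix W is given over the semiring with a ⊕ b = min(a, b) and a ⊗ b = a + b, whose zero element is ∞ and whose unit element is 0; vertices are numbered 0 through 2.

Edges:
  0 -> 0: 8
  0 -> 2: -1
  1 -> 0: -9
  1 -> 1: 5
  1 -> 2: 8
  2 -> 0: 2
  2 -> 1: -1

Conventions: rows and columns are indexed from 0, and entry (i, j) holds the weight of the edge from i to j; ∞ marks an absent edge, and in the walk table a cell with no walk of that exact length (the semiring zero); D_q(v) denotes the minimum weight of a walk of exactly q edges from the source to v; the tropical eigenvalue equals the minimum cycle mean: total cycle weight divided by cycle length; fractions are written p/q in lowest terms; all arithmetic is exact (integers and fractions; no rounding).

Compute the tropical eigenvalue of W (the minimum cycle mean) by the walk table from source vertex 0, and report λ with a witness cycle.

q=0: [0, ∞, ∞]
q=1: [8, ∞, -1]
q=2: [1, -2, 7]
q=3: [-11, 3, 0]
Optimal cycle mean attained by: cycle 0->2->1->0, total (-1) + (-1) + (-9), length 3.
Answer: λ = -11/3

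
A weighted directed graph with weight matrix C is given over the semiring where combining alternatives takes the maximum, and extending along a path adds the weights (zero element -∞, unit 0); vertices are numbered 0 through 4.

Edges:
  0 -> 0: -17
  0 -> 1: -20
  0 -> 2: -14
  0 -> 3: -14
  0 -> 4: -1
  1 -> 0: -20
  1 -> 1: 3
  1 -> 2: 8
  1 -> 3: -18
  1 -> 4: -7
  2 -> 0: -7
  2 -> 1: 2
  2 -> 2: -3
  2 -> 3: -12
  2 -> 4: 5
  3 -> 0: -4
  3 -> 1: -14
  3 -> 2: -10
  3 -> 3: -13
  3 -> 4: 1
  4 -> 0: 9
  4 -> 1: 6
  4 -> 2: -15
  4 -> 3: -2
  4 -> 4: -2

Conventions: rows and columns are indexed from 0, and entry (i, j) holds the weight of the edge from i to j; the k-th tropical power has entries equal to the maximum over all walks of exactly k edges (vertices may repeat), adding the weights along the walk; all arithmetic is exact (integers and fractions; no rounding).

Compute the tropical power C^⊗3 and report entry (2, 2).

C^⊗2:
  [8, 5, -12, -3, -3]
  [2, 10, 11, -4, 13]
  [14, 11, 10, 3, 3]
  [10, 7, -6, -1, -1]
  [7, 9, 14, -4, 8]
C^⊗3:
  [6, 8, 13, -5, 7]
  [22, 19, 18, 11, 16]
  [12, 14, 19, 1, 15]
  [8, 10, 15, -3, 9]
  [17, 16, 17, 6, 19]
Key observation: the optimum is the walk 2->4->1->2, with weight 5 + 6 + 8 = 19.
Optimal value attained by: walk 2->4->1->2.
Answer: (C^⊗3)[2][2] = 19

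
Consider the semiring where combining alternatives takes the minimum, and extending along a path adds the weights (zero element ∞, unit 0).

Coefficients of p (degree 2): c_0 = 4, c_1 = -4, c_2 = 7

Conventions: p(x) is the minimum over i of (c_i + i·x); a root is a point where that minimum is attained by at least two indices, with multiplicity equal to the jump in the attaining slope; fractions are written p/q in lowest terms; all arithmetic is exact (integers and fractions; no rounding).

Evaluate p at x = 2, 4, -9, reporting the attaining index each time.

p(2) = min(4+0·2=4, -4+1·2=-2, 7+2·2=11) = -2 (attained by i=1)
p(4) = min(4+0·4=4, -4+1·4=0, 7+2·4=15) = 0 (attained by i=1)
p(-9) = min(4+0·(-9)=4, -4+1·(-9)=-13, 7+2·(-9)=-11) = -13 (attained by i=1)
Answer: p(2) = -2; p(4) = 0; p(-9) = -13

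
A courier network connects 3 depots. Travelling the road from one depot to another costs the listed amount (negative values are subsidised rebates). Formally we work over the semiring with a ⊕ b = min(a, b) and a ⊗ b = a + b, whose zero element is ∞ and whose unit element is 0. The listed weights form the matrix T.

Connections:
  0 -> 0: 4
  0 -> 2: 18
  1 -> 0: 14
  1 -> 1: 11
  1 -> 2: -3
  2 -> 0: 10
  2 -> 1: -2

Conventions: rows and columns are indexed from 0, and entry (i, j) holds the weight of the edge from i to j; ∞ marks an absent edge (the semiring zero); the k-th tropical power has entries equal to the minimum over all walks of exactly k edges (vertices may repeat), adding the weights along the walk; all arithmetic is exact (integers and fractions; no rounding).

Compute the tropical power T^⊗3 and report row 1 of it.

T^⊗2:
  [8, 16, 22]
  [7, -5, 8]
  [12, 9, -5]
T^⊗3:
  [12, 20, 13]
  [9, 6, -8]
  [5, -7, 6]
Answer: row 1 of T^⊗3 = [9, 6, -8]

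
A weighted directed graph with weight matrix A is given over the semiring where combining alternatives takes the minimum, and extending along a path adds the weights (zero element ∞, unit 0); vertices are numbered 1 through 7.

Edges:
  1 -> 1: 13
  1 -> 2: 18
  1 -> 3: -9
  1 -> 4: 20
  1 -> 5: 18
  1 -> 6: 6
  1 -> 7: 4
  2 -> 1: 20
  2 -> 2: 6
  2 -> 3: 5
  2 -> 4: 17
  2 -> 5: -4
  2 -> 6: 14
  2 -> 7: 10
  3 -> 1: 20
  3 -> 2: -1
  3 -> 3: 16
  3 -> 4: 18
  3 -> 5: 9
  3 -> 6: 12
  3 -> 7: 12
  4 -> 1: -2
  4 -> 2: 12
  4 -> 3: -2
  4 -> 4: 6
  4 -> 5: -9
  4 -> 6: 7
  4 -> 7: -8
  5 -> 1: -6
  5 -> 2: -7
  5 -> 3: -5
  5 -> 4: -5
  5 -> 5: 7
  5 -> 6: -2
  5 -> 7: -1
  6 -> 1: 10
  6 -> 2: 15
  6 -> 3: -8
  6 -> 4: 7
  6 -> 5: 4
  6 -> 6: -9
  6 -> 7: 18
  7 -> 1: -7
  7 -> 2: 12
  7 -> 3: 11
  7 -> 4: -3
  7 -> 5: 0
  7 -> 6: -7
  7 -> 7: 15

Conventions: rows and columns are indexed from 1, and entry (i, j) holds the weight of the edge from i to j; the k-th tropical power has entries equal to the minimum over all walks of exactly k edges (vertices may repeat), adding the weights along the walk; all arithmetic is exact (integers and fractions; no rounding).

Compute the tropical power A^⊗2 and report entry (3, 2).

A^⊗2:
  [-3, -10, -2, 1, 0, -3, 3]
  [-10, -11, -9, -9, 2, -6, -5]
  [3, 2, 4, 4, -5, 3, 8]
  [-15, -16, -14, -14, -8, -15, -10]
  [-8, -6, -15, -4, -14, -11, -13]
  [-2, -9, -17, -2, -5, -18, -1]
  [-6, -7, -16, -5, -12, -16, -11]
Key observation: the optimum is the walk 3->5->2, with weight 9 + (-7) = 2.
Optimal value attained by: walk 3->5->2.
Answer: (A^⊗2)[3][2] = 2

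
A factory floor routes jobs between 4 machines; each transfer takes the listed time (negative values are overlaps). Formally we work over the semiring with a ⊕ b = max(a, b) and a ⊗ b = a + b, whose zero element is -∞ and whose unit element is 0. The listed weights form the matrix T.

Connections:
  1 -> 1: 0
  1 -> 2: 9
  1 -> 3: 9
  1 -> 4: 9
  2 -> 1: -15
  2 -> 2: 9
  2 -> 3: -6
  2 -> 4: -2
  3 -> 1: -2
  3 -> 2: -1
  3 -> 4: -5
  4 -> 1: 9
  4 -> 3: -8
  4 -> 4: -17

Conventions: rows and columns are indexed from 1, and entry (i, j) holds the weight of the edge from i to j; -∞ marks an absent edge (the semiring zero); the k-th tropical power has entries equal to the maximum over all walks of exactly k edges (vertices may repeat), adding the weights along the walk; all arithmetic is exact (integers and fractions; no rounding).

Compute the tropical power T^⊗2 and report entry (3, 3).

T^⊗2:
  [18, 18, 9, 9]
  [7, 18, 3, 7]
  [4, 8, 7, 7]
  [9, 18, 18, 18]
Key observation: the optimum is the walk 3->1->3, with weight (-2) + 9 = 7.
Optimal value attained by: walk 3->1->3.
Answer: (T^⊗2)[3][3] = 7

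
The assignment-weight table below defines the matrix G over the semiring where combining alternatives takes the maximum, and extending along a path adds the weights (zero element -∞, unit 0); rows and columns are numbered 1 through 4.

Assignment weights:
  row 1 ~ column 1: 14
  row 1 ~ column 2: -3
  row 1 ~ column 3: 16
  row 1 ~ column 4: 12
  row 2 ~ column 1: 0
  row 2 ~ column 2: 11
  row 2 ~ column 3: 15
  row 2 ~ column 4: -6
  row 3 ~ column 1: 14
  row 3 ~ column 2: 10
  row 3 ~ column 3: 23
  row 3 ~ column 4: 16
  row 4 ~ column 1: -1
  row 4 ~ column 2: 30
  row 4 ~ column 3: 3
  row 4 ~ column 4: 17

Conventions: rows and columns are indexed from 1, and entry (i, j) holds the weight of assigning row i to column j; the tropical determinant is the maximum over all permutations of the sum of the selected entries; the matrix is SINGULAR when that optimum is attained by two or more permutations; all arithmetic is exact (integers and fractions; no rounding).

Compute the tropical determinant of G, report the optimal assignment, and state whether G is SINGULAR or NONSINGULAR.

σ = (1, 2, 3, 4): 14 + 11 + 23 + 17 = 65
σ = (1, 2, 4, 3): 14 + 11 + 16 + 3 = 44
σ = (1, 3, 2, 4): 14 + 15 + 10 + 17 = 56
σ = (1, 3, 4, 2): 14 + 15 + 16 + 30 = 75
σ = (1, 4, 2, 3): 14 + (-6) + 10 + 3 = 21
σ = (1, 4, 3, 2): 14 + (-6) + 23 + 30 = 61
σ = (2, 1, 3, 4): (-3) + 0 + 23 + 17 = 37
σ = (2, 1, 4, 3): (-3) + 0 + 16 + 3 = 16
σ = (2, 3, 1, 4): (-3) + 15 + 14 + 17 = 43
σ = (2, 3, 4, 1): (-3) + 15 + 16 + (-1) = 27
σ = (2, 4, 1, 3): (-3) + (-6) + 14 + 3 = 8
σ = (2, 4, 3, 1): (-3) + (-6) + 23 + (-1) = 13
σ = (3, 1, 2, 4): 16 + 0 + 10 + 17 = 43
σ = (3, 1, 4, 2): 16 + 0 + 16 + 30 = 62
σ = (3, 2, 1, 4): 16 + 11 + 14 + 17 = 58
σ = (3, 2, 4, 1): 16 + 11 + 16 + (-1) = 42
σ = (3, 4, 1, 2): 16 + (-6) + 14 + 30 = 54
σ = (3, 4, 2, 1): 16 + (-6) + 10 + (-1) = 19
σ = (4, 1, 2, 3): 12 + 0 + 10 + 3 = 25
σ = (4, 1, 3, 2): 12 + 0 + 23 + 30 = 65
σ = (4, 2, 1, 3): 12 + 11 + 14 + 3 = 40
σ = (4, 2, 3, 1): 12 + 11 + 23 + (-1) = 45
σ = (4, 3, 1, 2): 12 + 15 + 14 + 30 = 71
σ = (4, 3, 2, 1): 12 + 15 + 10 + (-1) = 36
Optimal value attained by: σ = (1, 3, 4, 2).
Answer: det⊕(G) = 75; verdict: NONSINGULAR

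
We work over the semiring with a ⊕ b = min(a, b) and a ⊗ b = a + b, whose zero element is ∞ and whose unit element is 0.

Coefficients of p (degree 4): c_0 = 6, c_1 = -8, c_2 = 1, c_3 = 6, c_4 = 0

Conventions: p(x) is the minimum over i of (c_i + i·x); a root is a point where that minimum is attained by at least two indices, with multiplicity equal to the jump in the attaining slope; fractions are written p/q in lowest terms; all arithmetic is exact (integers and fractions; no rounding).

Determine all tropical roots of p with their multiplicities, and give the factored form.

hull edge (i=0, c=6) to (i=1, c=-8): slope -14, span 1
hull edge (i=1, c=-8) to (i=4, c=0): slope 8/3, span 3
Factored form: p(x) = 0 ⊗ (x ⊕ (-8/3)) ⊗ (x ⊕ (-8/3)) ⊗ (x ⊕ (-8/3)) ⊗ (x ⊕ 14)
Answer: roots = -8/3 (mult 3), 14 (mult 1)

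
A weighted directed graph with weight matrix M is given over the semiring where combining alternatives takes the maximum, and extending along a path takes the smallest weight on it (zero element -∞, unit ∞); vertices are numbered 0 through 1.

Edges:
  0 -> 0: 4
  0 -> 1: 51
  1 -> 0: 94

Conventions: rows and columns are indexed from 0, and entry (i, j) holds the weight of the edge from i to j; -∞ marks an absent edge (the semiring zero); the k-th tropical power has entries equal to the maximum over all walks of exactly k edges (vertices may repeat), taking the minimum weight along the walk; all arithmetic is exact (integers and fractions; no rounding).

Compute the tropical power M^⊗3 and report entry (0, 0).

M^⊗2:
  [51, 4]
  [4, 51]
M^⊗3:
  [4, 51]
  [51, 4]
Key observation: the optimum is the walk 0->0->1->0, with weight 4 min 51 min 94 = 4.
Optimal value attained by: walk 0->0->1->0.
Answer: (M^⊗3)[0][0] = 4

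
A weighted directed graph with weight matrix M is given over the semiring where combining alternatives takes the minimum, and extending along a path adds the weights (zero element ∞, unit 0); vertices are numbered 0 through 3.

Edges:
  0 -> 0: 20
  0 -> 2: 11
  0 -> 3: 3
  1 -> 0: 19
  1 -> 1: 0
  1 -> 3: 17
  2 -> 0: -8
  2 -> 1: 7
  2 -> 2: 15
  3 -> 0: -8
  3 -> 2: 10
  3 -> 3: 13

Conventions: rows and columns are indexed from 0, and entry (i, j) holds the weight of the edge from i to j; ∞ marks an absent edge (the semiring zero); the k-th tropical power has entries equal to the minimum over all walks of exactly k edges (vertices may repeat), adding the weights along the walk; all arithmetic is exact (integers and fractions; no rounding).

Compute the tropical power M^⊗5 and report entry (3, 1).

M^⊗2:
  [-5, 18, 13, 16]
  [9, 0, 27, 17]
  [7, 7, 3, -5]
  [2, 17, 3, -5]
M^⊗3:
  [5, 18, 6, -2]
  [9, 0, 20, 12]
  [-13, 7, 5, 8]
  [-13, 10, 5, 5]
M^⊗4:
  [-10, 13, 8, 8]
  [4, 0, 20, 12]
  [-3, 7, -2, -10]
  [-3, 10, -2, -10]
M^⊗5:
  [0, 13, 1, -7]
  [4, 0, 15, 7]
  [-18, 5, 0, 0]
  [-18, 5, 0, 0]
Key observation: the optimum is the walk 3->0->3->0->2->1, with weight (-8) + 3 + (-8) + 11 + 7 = 5.
Optimal value attained by: walk 3->0->3->0->2->1.
Answer: (M^⊗5)[3][1] = 5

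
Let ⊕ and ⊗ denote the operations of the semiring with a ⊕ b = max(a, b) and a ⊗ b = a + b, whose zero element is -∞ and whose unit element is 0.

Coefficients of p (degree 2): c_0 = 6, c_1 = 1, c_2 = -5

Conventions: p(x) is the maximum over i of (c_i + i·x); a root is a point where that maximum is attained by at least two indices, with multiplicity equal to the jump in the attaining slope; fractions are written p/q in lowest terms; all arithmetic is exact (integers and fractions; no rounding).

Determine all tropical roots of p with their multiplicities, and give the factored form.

hull edge (i=0, c=6) to (i=1, c=1): slope -5, span 1
hull edge (i=1, c=1) to (i=2, c=-5): slope -6, span 1
Factored form: p(x) = -5 ⊗ (x ⊕ 5) ⊗ (x ⊕ 6)
Answer: roots = 5 (mult 1), 6 (mult 1)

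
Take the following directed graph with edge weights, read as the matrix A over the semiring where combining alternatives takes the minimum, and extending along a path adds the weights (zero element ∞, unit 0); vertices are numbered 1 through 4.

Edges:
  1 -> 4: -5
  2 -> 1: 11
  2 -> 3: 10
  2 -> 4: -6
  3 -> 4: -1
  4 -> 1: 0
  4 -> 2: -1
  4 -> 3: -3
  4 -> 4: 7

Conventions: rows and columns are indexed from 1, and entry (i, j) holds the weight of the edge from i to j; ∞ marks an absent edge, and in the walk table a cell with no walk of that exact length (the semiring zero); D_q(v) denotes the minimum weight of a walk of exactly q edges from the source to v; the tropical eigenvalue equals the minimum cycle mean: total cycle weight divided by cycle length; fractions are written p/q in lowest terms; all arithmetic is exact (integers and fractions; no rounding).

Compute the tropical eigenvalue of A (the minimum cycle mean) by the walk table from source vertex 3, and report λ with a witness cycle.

q=0: [∞, ∞, 0, ∞]
q=1: [∞, ∞, ∞, -1]
q=2: [-1, -2, -4, 6]
q=3: [6, 5, 3, -8]
q=4: [-8, -9, -11, -1]
Optimal cycle mean attained by: cycle 2->4->2, total (-6) + (-1), length 2.
Answer: λ = -7/2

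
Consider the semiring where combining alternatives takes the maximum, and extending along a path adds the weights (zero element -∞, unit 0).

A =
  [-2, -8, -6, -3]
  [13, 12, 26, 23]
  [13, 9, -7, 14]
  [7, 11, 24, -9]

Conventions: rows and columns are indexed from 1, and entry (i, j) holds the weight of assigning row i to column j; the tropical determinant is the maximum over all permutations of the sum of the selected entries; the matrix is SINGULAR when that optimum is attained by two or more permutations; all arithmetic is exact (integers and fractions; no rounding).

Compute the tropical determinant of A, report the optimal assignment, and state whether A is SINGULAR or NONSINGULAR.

σ = (1, 2, 3, 4): (-2) + 12 + (-7) + (-9) = -6
σ = (1, 2, 4, 3): (-2) + 12 + 14 + 24 = 48
σ = (1, 3, 2, 4): (-2) + 26 + 9 + (-9) = 24
σ = (1, 3, 4, 2): (-2) + 26 + 14 + 11 = 49
σ = (1, 4, 2, 3): (-2) + 23 + 9 + 24 = 54
σ = (1, 4, 3, 2): (-2) + 23 + (-7) + 11 = 25
σ = (2, 1, 3, 4): (-8) + 13 + (-7) + (-9) = -11
σ = (2, 1, 4, 3): (-8) + 13 + 14 + 24 = 43
σ = (2, 3, 1, 4): (-8) + 26 + 13 + (-9) = 22
σ = (2, 3, 4, 1): (-8) + 26 + 14 + 7 = 39
σ = (2, 4, 1, 3): (-8) + 23 + 13 + 24 = 52
σ = (2, 4, 3, 1): (-8) + 23 + (-7) + 7 = 15
σ = (3, 1, 2, 4): (-6) + 13 + 9 + (-9) = 7
σ = (3, 1, 4, 2): (-6) + 13 + 14 + 11 = 32
σ = (3, 2, 1, 4): (-6) + 12 + 13 + (-9) = 10
σ = (3, 2, 4, 1): (-6) + 12 + 14 + 7 = 27
σ = (3, 4, 1, 2): (-6) + 23 + 13 + 11 = 41
σ = (3, 4, 2, 1): (-6) + 23 + 9 + 7 = 33
σ = (4, 1, 2, 3): (-3) + 13 + 9 + 24 = 43
σ = (4, 1, 3, 2): (-3) + 13 + (-7) + 11 = 14
σ = (4, 2, 1, 3): (-3) + 12 + 13 + 24 = 46
σ = (4, 2, 3, 1): (-3) + 12 + (-7) + 7 = 9
σ = (4, 3, 1, 2): (-3) + 26 + 13 + 11 = 47
σ = (4, 3, 2, 1): (-3) + 26 + 9 + 7 = 39
Optimal value attained by: σ = (1, 4, 2, 3).
Answer: det⊕(A) = 54; verdict: NONSINGULAR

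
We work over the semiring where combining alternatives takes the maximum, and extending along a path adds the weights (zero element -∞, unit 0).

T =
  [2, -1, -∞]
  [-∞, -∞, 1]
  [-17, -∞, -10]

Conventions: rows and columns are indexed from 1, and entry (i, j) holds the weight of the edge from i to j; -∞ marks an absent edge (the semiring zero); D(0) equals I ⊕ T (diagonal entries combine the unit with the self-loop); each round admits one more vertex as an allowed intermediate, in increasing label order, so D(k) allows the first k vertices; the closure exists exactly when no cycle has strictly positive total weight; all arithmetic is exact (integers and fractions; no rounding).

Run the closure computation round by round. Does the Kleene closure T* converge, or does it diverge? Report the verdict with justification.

Detection: at round 0, diagonal entry (1, 1) turns strictly positive.
Key observation: the cycle 1->1 has total weight 2, which is strictly positive.
Answer: DIVERGES — positive cycle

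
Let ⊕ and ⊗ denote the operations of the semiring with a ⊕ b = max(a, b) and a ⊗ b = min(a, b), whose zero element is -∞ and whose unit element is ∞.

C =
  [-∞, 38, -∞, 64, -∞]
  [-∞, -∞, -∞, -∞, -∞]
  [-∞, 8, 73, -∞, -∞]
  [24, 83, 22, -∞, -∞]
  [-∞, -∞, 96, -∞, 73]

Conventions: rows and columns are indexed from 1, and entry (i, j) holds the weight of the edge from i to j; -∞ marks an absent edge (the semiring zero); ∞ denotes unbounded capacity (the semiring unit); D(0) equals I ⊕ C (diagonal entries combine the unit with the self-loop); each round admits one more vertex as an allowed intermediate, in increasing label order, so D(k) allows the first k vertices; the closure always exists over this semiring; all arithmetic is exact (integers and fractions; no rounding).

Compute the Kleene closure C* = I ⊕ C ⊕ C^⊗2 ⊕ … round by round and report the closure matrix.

D(0):
  [∞, 38, -∞, 64, -∞]
  [-∞, ∞, -∞, -∞, -∞]
  [-∞, 8, ∞, -∞, -∞]
  [24, 83, 22, ∞, -∞]
  [-∞, -∞, 96, -∞, ∞]
D(1):
  [∞, 38, -∞, 64, -∞]
  [-∞, ∞, -∞, -∞, -∞]
  [-∞, 8, ∞, -∞, -∞]
  [24, 83, 22, ∞, -∞]
  [-∞, -∞, 96, -∞, ∞]
D(2):
  [∞, 38, -∞, 64, -∞]
  [-∞, ∞, -∞, -∞, -∞]
  [-∞, 8, ∞, -∞, -∞]
  [24, 83, 22, ∞, -∞]
  [-∞, -∞, 96, -∞, ∞]
D(3):
  [∞, 38, -∞, 64, -∞]
  [-∞, ∞, -∞, -∞, -∞]
  [-∞, 8, ∞, -∞, -∞]
  [24, 83, 22, ∞, -∞]
  [-∞, 8, 96, -∞, ∞]
D(4):
  [∞, 64, 22, 64, -∞]
  [-∞, ∞, -∞, -∞, -∞]
  [-∞, 8, ∞, -∞, -∞]
  [24, 83, 22, ∞, -∞]
  [-∞, 8, 96, -∞, ∞]
D(5):
  [∞, 64, 22, 64, -∞]
  [-∞, ∞, -∞, -∞, -∞]
  [-∞, 8, ∞, -∞, -∞]
  [24, 83, 22, ∞, -∞]
  [-∞, 8, 96, -∞, ∞]
Answer: C* = [[∞, 64, 22, 64, -∞], [-∞, ∞, -∞, -∞, -∞], [-∞, 8, ∞, -∞, -∞], [24, 83, 22, ∞, -∞], [-∞, 8, 96, -∞, ∞]]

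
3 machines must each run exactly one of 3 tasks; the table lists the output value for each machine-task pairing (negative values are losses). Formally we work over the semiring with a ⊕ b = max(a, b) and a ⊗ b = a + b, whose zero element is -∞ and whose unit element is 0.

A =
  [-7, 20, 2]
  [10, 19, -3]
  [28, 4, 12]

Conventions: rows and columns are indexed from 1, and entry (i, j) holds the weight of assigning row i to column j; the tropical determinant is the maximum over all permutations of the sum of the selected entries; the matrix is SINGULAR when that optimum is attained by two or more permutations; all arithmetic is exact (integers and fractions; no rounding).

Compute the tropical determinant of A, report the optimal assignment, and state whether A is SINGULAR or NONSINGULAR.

σ = (1, 2, 3): (-7) + 19 + 12 = 24
σ = (1, 3, 2): (-7) + (-3) + 4 = -6
σ = (2, 1, 3): 20 + 10 + 12 = 42
σ = (2, 3, 1): 20 + (-3) + 28 = 45
σ = (3, 1, 2): 2 + 10 + 4 = 16
σ = (3, 2, 1): 2 + 19 + 28 = 49
Optimal value attained by: σ = (3, 2, 1).
Answer: det⊕(A) = 49; verdict: NONSINGULAR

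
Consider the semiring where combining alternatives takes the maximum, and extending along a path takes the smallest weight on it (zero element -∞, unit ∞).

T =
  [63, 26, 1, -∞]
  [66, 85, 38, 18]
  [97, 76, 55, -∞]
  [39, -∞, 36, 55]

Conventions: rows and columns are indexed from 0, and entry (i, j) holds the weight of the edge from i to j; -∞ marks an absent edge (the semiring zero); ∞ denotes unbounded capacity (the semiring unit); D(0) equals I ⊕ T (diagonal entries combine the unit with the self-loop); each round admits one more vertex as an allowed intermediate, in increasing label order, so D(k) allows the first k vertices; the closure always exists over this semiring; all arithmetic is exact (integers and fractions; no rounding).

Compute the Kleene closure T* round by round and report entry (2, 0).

D(0):
  [∞, 26, 1, -∞]
  [66, ∞, 38, 18]
  [97, 76, ∞, -∞]
  [39, -∞, 36, ∞]
D(1):
  [∞, 26, 1, -∞]
  [66, ∞, 38, 18]
  [97, 76, ∞, -∞]
  [39, 26, 36, ∞]
D(2):
  [∞, 26, 26, 18]
  [66, ∞, 38, 18]
  [97, 76, ∞, 18]
  [39, 26, 36, ∞]
D(3):
  [∞, 26, 26, 18]
  [66, ∞, 38, 18]
  [97, 76, ∞, 18]
  [39, 36, 36, ∞]
D(4):
  [∞, 26, 26, 18]
  [66, ∞, 38, 18]
  [97, 76, ∞, 18]
  [39, 36, 36, ∞]
Answer: T*[2][0] = 97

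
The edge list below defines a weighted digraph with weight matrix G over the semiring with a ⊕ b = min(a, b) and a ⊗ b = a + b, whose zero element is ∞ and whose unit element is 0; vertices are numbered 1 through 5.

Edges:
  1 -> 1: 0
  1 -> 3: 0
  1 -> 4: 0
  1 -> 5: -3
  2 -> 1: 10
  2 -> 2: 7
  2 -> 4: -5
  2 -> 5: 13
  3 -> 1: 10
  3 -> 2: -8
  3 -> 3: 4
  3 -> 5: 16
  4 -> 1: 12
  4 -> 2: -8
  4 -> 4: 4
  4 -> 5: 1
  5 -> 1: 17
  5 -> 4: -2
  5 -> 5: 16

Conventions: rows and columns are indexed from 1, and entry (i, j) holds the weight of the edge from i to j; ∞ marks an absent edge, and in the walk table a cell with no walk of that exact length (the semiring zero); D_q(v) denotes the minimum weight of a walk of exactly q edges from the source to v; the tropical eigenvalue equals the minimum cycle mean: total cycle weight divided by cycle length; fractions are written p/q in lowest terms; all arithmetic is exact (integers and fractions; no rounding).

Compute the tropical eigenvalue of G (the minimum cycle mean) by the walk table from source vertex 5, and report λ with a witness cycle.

q=0: [∞, ∞, ∞, ∞, 0]
q=1: [17, ∞, ∞, -2, 16]
q=2: [10, -10, 17, 2, -1]
q=3: [0, -6, 10, -15, 3]
q=4: [-3, -23, 0, -11, -14]
q=5: [-13, -19, -3, -28, -10]
Optimal cycle mean attained by: cycle 2->4->2, total (-5) + (-8), length 2.
Answer: λ = -13/2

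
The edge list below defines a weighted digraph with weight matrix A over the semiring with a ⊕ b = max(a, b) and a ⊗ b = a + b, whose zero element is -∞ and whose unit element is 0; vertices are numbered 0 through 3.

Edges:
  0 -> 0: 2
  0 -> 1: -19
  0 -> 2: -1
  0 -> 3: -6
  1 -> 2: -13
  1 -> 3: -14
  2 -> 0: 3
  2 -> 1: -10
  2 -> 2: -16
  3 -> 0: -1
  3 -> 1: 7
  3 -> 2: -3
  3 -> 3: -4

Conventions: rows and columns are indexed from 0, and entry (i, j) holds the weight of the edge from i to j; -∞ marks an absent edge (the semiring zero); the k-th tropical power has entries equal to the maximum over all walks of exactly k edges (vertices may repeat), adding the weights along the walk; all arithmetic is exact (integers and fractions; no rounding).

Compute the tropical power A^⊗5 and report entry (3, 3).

A^⊗2:
  [4, 1, 1, -4]
  [-10, -7, -17, -18]
  [5, -16, 2, -3]
  [1, 3, -2, -7]
A^⊗3:
  [6, 3, 3, -2]
  [-8, -11, -11, -16]
  [7, 4, 4, -1]
  [3, 0, 0, -5]
A^⊗4:
  [8, 5, 5, 0]
  [-6, -9, -9, -14]
  [9, 6, 6, 1]
  [5, 2, 2, -3]
A^⊗5:
  [10, 7, 7, 2]
  [-4, -7, -7, -12]
  [11, 8, 8, 3]
  [7, 4, 4, -1]
Key observation: the optimum is the walk 3->0->0->0->0->3, with weight (-1) + 2 + 2 + 2 + (-6) = -1.
Optimal value attained by: walk 3->0->0->0->0->3.
Answer: (A^⊗5)[3][3] = -1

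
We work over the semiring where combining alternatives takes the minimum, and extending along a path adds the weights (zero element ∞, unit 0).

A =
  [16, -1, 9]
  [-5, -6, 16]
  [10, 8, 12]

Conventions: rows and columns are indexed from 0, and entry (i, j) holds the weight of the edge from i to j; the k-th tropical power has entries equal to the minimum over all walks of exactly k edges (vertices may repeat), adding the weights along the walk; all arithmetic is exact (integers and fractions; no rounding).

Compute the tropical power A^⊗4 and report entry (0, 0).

A^⊗2:
  [-6, -7, 15]
  [-11, -12, 4]
  [3, 2, 19]
A^⊗3:
  [-12, -13, 3]
  [-17, -18, -2]
  [-3, -4, 12]
A^⊗4:
  [-18, -19, -3]
  [-23, -24, -8]
  [-9, -10, 6]
Key observation: the optimum is the walk 0->1->1->1->0, with weight (-1) + (-6) + (-6) + (-5) = -18.
Optimal value attained by: walk 0->1->1->1->0.
Answer: (A^⊗4)[0][0] = -18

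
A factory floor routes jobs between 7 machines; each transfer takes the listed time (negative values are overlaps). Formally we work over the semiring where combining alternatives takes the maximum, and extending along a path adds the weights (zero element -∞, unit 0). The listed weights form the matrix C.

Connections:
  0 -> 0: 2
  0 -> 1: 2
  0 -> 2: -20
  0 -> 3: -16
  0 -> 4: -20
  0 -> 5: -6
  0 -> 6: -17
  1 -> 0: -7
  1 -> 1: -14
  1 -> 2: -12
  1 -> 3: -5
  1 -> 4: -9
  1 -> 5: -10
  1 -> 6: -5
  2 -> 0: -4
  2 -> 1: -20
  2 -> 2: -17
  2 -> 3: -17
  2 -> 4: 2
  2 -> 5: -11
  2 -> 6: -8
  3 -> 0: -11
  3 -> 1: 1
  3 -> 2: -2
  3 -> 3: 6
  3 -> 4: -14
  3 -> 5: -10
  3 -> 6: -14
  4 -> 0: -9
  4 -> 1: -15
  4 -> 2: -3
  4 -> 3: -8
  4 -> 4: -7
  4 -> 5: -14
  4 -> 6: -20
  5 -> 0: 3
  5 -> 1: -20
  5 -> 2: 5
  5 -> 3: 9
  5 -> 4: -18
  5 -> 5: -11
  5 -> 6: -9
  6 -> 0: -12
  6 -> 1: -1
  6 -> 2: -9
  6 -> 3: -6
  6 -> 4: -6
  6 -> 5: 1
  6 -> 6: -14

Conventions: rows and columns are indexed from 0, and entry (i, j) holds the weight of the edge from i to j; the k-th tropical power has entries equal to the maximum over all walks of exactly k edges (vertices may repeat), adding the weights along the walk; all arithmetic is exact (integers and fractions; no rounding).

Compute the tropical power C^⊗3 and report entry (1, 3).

C^⊗2:
  [4, 4, -1, 3, -7, -4, -3]
  [-5, -4, -5, 1, -10, -4, -19]
  [-2, -2, -1, -2, -5, -7, -18]
  [-5, 7, 4, 12, 0, -4, -4]
  [-7, -7, -9, -2, -1, -14, -11]
  [5, 10, 7, 15, 7, -1, -3]
  [4, -5, 6, 10, -7, -10, -6]
C^⊗3:
  [6, 6, 1, 9, 1, -2, -1]
  [-1, 2, 1, 7, -3, -9, -9]
  [0, 0, -2, 4, 1, -8, -7]
  [1, 13, 10, 18, 6, 2, 2]
  [-5, -1, -4, 4, -7, -10, -12]
  [7, 16, 13, 21, 9, 5, 5]
  [6, 11, 8, 16, 8, 0, -2]
Key observation: the optimum is the walk 1->3->3->3, with weight (-5) + 6 + 6 = 7.
Optimal value attained by: walk 1->3->3->3.
Answer: (C^⊗3)[1][3] = 7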